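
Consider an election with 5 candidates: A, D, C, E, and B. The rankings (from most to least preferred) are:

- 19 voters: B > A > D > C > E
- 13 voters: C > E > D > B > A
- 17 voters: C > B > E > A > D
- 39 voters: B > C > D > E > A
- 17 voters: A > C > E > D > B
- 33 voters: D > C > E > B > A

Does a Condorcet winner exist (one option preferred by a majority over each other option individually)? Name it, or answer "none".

C

C vs A: 102–36 for C.
C vs D: 86–52 for C.
C vs E: 138–0 for C.
C vs B: 80–58 for C.
C beats every other option head-to-head.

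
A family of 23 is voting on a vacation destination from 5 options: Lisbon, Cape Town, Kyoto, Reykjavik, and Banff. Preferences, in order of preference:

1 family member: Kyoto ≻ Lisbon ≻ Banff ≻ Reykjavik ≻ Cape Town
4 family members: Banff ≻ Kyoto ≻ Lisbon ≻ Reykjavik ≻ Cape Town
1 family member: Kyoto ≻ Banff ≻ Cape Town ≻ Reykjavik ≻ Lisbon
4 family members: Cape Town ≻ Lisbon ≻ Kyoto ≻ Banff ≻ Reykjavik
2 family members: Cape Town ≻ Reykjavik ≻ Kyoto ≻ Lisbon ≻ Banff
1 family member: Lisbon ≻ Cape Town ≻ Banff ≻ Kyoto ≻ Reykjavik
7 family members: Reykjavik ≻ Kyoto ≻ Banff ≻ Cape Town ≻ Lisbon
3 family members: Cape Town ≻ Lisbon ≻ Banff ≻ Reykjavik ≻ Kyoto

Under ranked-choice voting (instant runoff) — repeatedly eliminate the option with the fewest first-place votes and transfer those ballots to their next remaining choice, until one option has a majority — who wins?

Round 1: Lisbon 1, Cape Town 9, Kyoto 2, Reykjavik 7, Banff 4. Eliminate Lisbon.
Round 2: Cape Town 10, Kyoto 2, Reykjavik 7, Banff 4. Eliminate Kyoto.
Round 3: Cape Town 10, Reykjavik 7, Banff 6. Eliminate Banff.
Round 4: Cape Town 11, Reykjavik 12. Reykjavik has a majority.

Reykjavik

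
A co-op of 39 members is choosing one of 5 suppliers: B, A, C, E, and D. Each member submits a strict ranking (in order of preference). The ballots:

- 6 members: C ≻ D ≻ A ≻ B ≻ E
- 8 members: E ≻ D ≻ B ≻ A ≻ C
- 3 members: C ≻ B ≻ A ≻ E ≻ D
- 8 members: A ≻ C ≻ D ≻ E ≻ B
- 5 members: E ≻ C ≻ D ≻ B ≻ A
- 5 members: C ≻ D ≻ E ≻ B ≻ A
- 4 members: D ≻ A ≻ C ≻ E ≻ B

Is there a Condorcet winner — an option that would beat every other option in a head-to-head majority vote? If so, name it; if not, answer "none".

Checking pairwise contests:
C beats B 31–8.
B beats A 21–18.
A beats C 20–19.
A beats E 21–18.
C beats D 27–12.
Every option loses at least one head-to-head, so there is no Condorcet winner.

none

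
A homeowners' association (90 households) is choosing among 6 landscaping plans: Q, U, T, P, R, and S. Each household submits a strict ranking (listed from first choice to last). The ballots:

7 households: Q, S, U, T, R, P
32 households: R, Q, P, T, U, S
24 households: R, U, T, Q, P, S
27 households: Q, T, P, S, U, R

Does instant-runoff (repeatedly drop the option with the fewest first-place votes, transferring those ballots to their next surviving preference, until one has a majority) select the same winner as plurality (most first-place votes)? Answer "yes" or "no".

Instant-runoff — R1 Q 34, U 0, T 0, P 0, R 56, S 0 (R winner). Winner: R.
Plurality — first-place votes: Q 34, U 0, T 0, P 0, R 56, S 0. Winner: R.
The two methods agree.

yes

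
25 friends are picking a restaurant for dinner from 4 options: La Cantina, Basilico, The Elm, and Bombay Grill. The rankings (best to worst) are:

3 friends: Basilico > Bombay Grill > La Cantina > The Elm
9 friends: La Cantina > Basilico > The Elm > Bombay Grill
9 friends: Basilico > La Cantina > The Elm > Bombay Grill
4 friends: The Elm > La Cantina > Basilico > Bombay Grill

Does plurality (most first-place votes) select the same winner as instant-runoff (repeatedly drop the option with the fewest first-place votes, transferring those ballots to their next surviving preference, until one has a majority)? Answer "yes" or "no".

Plurality — first-place votes: La Cantina 9, Basilico 12, The Elm 4, Bombay Grill 0. Winner: Basilico.
Instant-runoff — R1 La Cantina 9, Basilico 12, The Elm 4, Bombay Grill 0 (Bombay Grill out); R2 La Cantina 9, Basilico 12, The Elm 4 (The Elm out); R3 La Cantina 13, Basilico 12 (La Cantina winner). Winner: La Cantina.
The two methods disagree.

no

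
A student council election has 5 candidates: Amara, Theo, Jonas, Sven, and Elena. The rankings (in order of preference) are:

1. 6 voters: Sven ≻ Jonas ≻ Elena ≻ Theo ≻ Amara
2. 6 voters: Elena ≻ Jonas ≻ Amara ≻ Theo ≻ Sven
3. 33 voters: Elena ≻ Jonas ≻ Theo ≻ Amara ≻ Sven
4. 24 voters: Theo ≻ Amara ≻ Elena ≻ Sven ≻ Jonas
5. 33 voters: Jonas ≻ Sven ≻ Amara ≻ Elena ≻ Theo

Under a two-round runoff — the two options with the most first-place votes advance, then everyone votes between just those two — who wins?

Elena

Round 1 first-place votes: Amara 0, Theo 24, Jonas 33, Sven 6, Elena 39.
Elena and Jonas advance.
Runoff: Elena is preferred to Jonas by 63 voters; Jonas by 39.
Elena wins the runoff.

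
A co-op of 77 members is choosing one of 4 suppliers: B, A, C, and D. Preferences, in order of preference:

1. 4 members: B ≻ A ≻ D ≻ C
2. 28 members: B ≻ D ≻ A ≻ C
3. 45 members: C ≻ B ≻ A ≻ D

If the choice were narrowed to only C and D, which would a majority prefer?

Voters preferring C to D: 45; preferring D to C: 32.
C wins the head-to-head.

C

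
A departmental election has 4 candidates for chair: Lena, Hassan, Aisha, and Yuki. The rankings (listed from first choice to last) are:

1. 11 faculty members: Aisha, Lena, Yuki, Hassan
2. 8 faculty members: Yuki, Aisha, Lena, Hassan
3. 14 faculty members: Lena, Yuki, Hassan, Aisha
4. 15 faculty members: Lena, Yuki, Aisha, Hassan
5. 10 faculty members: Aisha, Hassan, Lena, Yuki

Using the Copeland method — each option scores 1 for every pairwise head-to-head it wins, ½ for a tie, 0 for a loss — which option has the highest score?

Lena: beats Hassan and Yuki; ties Aisha → score 2.5.
Hassan: loses to Lena, Aisha, and Yuki → score 0.
Aisha: beats Hassan; ties Lena; loses to Yuki → score 1.5.
Yuki: beats Hassan and Aisha; loses to Lena → score 2.
Lena has the best pairwise record.

Lena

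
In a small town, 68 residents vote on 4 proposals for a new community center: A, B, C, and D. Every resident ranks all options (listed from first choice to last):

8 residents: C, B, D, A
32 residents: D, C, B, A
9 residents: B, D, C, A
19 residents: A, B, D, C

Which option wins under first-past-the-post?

D

First-place votes: A 19, B 9, C 8, D 32.
D has the most first-place votes.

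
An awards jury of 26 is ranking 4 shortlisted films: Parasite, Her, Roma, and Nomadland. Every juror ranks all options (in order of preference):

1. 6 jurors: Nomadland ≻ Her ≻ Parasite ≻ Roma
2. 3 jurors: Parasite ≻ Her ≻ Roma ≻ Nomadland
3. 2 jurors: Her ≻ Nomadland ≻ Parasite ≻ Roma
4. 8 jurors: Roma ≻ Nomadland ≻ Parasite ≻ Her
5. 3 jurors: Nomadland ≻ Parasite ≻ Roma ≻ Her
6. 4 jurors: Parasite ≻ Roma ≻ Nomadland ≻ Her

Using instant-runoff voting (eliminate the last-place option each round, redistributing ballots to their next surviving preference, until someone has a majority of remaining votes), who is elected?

Round 1: Parasite 7, Her 2, Roma 8, Nomadland 9. Eliminate Her.
Round 2: Parasite 7, Roma 8, Nomadland 11. Eliminate Parasite.
Round 3: Roma 15, Nomadland 11. Roma has a majority.

Roma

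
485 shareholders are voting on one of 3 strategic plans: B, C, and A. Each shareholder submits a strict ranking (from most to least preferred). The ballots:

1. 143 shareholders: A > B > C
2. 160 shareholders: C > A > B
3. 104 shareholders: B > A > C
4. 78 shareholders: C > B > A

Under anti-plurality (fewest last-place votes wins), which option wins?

A

Last-place votes: B 160, C 247, A 78.
A is ranked last by the fewest voters, so A wins.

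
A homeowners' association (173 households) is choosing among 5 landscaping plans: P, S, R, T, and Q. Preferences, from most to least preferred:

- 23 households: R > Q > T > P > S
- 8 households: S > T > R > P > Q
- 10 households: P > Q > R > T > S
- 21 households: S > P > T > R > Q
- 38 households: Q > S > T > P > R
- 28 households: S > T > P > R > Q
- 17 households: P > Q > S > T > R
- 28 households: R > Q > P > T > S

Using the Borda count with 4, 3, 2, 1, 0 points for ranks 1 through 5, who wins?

Q

P: 23·1 + 8·1 + 10·4 + 21·3 + 38·1 + 28·2 + 17·4 + 28·2 = 352
S: 23·0 + 8·4 + 10·0 + 21·4 + 38·3 + 28·4 + 17·2 + 28·0 = 376
R: 23·4 + 8·2 + 10·2 + 21·1 + 38·0 + 28·1 + 17·0 + 28·4 = 289
T: 23·2 + 8·3 + 10·1 + 21·2 + 38·2 + 28·3 + 17·1 + 28·1 = 327
Q: 23·3 + 8·0 + 10·3 + 21·0 + 38·4 + 28·0 + 17·3 + 28·3 = 386
Q has the highest Borda score (386).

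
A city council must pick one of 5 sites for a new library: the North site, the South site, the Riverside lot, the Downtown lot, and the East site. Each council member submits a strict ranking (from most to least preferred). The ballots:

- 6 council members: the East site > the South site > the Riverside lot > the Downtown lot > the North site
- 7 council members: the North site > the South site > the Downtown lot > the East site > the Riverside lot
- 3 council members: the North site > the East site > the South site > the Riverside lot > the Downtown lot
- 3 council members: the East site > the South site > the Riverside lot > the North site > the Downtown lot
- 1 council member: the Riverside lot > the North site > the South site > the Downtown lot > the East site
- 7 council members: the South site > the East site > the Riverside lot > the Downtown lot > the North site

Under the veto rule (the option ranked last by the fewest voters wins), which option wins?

the South site

Last-place votes: the North site 13, the South site 0, the Riverside lot 7, the Downtown lot 6, the East site 1.
the South site is ranked last by the fewest voters, so the South site wins.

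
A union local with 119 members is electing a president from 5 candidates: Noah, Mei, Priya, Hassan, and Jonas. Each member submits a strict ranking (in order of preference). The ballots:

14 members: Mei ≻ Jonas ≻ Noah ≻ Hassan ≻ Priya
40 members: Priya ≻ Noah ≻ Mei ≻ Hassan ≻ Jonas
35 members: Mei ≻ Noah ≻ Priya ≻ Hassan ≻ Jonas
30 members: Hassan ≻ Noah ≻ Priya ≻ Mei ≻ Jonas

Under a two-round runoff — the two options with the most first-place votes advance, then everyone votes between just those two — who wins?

Round 1 first-place votes: Noah 0, Mei 49, Priya 40, Hassan 30, Jonas 0.
Mei and Priya advance.
Runoff: Mei is preferred to Priya by 49 voters; Priya by 70.
Priya wins the runoff.

Priya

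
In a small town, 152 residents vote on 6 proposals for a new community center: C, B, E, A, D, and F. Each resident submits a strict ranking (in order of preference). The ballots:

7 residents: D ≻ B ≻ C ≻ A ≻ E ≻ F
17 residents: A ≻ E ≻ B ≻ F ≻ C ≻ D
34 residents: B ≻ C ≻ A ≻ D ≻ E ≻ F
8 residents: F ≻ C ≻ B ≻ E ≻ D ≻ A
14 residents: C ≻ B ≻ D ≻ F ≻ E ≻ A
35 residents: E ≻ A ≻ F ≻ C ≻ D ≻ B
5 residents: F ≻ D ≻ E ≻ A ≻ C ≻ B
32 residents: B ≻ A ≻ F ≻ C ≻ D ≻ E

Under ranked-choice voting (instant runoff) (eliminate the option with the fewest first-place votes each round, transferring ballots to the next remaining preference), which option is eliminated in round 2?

F

Round 1: C 14, B 66, E 35, A 17, D 7, F 13. Eliminate D.
Round 2: C 14, B 73, E 35, A 17, F 13. Eliminate F.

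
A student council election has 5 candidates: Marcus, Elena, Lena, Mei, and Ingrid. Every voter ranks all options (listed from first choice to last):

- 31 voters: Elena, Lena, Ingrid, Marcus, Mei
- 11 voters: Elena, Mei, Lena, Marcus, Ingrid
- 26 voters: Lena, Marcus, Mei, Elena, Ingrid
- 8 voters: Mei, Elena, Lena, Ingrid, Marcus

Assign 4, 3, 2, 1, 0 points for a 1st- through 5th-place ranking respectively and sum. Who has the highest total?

Marcus: 31·1 + 11·1 + 26·3 + 8·0 = 120
Elena: 31·4 + 11·4 + 26·1 + 8·3 = 218
Lena: 31·3 + 11·2 + 26·4 + 8·2 = 235
Mei: 31·0 + 11·3 + 26·2 + 8·4 = 117
Ingrid: 31·2 + 11·0 + 26·0 + 8·1 = 70
Lena has the highest Borda score (235).

Lena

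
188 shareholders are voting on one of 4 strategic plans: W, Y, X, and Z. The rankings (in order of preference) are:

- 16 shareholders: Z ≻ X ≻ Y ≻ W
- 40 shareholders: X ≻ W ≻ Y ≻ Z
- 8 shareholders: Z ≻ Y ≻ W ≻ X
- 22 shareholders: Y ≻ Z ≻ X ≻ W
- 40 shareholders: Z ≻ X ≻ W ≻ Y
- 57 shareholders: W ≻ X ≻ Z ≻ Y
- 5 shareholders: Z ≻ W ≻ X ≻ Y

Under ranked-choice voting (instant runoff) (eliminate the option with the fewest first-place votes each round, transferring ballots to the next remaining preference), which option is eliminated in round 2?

X

Round 1: W 57, Y 22, X 40, Z 69. Eliminate Y.
Round 2: W 57, X 40, Z 91. Eliminate X.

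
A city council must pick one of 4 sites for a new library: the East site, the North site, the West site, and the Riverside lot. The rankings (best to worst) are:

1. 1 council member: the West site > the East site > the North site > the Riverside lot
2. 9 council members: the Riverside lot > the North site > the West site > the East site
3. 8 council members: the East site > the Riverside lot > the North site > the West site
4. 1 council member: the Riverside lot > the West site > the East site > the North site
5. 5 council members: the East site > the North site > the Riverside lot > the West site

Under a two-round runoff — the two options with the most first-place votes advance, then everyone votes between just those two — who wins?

Round 1 first-place votes: the East site 13, the North site 0, the West site 1, the Riverside lot 10.
the East site and the Riverside lot advance.
Runoff: the East site is preferred to the Riverside lot by 14 voters; the Riverside lot by 10.
the East site wins the runoff.

the East site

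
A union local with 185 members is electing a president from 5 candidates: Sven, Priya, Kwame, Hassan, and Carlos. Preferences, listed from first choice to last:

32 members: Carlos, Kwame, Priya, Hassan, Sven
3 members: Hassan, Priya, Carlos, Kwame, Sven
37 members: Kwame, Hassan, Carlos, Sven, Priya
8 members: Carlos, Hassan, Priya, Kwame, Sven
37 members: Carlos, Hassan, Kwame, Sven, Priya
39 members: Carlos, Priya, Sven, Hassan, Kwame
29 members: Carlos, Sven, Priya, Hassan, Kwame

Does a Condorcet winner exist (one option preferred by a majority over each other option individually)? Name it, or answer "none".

Carlos

Carlos vs Sven: 185–0 for Carlos.
Carlos vs Priya: 182–3 for Carlos.
Carlos vs Kwame: 148–37 for Carlos.
Carlos vs Hassan: 145–40 for Carlos.
Carlos beats every other option head-to-head.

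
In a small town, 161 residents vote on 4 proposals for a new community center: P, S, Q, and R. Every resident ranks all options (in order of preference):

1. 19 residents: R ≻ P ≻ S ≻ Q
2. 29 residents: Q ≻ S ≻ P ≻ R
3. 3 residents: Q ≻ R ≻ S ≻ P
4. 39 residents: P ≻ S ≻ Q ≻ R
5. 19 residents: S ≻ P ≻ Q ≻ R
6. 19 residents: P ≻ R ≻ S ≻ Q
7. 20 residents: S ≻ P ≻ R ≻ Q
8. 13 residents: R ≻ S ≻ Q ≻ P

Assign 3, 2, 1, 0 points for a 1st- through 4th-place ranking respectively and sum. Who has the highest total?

S

P: 19·2 + 29·1 + 3·0 + 39·3 + 19·2 + 19·3 + 20·2 + 13·0 = 319
S: 19·1 + 29·2 + 3·1 + 39·2 + 19·3 + 19·1 + 20·3 + 13·2 = 320
Q: 19·0 + 29·3 + 3·3 + 39·1 + 19·1 + 19·0 + 20·0 + 13·1 = 167
R: 19·3 + 29·0 + 3·2 + 39·0 + 19·0 + 19·2 + 20·1 + 13·3 = 160
S has the highest Borda score (320).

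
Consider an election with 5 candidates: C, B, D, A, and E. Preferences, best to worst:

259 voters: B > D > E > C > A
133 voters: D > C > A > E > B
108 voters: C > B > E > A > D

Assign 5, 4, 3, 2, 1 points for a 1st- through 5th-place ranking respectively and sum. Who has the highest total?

B

C: 259·2 + 133·4 + 108·5 = 1590
B: 259·5 + 133·1 + 108·4 = 1860
D: 259·4 + 133·5 + 108·1 = 1809
A: 259·1 + 133·3 + 108·2 = 874
E: 259·3 + 133·2 + 108·3 = 1367
B has the highest Borda score (1860).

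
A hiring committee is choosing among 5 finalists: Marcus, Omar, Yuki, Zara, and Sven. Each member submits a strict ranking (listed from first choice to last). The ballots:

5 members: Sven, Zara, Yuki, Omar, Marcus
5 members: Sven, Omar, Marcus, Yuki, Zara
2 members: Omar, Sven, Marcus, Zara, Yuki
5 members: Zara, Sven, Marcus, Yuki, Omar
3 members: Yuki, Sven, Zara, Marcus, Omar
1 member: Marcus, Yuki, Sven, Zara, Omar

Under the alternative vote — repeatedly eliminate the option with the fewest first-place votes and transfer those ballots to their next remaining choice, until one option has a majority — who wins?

Round 1: Marcus 1, Omar 2, Yuki 3, Zara 5, Sven 10. Eliminate Marcus.
Round 2: Omar 2, Yuki 4, Zara 5, Sven 10. Eliminate Omar.
Round 3: Yuki 4, Zara 5, Sven 12. Sven has a majority.

Sven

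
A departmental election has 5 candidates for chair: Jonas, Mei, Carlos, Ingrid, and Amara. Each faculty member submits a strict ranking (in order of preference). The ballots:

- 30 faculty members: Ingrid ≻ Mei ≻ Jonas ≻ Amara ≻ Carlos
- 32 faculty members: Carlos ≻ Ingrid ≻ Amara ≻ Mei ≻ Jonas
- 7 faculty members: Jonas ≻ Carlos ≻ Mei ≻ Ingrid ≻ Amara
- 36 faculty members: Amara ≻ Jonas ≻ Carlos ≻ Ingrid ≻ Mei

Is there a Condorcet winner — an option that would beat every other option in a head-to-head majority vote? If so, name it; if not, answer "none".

Checking pairwise contests:
Mei beats Jonas 62–43.
Carlos beats Mei 75–30.
Jonas beats Carlos 73–32.
Carlos beats Ingrid 75–30.
Ingrid beats Amara 69–36.
Every option loses at least one head-to-head, so there is no Condorcet winner.

none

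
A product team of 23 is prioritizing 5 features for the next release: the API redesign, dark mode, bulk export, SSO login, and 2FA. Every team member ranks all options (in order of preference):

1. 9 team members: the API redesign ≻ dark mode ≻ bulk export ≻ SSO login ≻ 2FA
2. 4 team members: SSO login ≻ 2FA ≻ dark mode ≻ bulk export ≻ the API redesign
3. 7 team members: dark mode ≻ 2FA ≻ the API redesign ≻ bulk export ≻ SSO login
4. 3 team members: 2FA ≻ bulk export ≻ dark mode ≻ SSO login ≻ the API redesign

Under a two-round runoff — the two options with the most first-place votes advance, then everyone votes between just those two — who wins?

Round 1 first-place votes: the API redesign 9, dark mode 7, bulk export 0, SSO login 4, 2FA 3.
the API redesign and dark mode advance.
Runoff: the API redesign is preferred to dark mode by 9 voters; dark mode by 14.
dark mode wins the runoff.

dark mode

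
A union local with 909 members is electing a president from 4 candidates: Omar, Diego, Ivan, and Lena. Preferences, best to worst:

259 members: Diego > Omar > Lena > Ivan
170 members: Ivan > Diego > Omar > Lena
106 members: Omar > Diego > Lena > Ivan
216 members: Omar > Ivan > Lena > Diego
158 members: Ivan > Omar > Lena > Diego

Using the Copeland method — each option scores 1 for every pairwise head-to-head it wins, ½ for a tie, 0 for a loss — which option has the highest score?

Omar

Omar: beats Diego, Ivan, and Lena → score 3.
Diego: beats Lena; loses to Omar and Ivan → score 1.
Ivan: beats Diego and Lena; loses to Omar → score 2.
Lena: loses to Omar, Diego, and Ivan → score 0.
Omar has the best pairwise record.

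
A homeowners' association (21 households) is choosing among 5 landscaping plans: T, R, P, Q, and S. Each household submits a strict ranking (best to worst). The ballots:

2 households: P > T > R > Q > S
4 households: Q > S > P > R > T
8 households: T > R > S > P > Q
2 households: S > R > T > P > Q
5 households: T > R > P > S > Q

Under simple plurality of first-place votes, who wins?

T

First-place votes: T 13, R 0, P 2, Q 4, S 2.
T has the most first-place votes.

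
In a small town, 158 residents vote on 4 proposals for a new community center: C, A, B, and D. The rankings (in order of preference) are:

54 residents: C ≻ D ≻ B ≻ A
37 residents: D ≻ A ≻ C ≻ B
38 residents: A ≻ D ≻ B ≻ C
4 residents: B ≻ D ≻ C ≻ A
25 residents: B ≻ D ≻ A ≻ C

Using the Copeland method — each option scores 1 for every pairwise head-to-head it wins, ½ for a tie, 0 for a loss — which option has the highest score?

D

C: beats B; loses to A and D → score 1.
A: beats C; loses to B and D → score 1.
B: beats A; loses to C and D → score 1.
D: beats C, A, and B → score 3.
D has the best pairwise record.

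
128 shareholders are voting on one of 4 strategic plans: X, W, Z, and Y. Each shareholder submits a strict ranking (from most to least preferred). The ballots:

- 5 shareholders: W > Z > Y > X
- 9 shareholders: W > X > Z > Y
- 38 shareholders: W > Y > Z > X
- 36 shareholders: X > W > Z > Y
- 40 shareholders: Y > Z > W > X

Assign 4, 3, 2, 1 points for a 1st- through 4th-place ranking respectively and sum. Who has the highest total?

W

X: 5·1 + 9·3 + 38·1 + 36·4 + 40·1 = 254
W: 5·4 + 9·4 + 38·4 + 36·3 + 40·2 = 396
Z: 5·3 + 9·2 + 38·2 + 36·2 + 40·3 = 301
Y: 5·2 + 9·1 + 38·3 + 36·1 + 40·4 = 329
W has the highest Borda score (396).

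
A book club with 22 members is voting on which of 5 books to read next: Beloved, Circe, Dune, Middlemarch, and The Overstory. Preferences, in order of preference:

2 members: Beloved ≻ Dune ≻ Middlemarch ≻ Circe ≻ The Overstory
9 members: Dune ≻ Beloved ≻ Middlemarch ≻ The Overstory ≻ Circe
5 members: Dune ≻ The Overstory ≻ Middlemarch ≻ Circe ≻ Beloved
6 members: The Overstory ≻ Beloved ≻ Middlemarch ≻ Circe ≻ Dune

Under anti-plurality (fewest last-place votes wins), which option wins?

Middlemarch

Last-place votes: Beloved 5, Circe 9, Dune 6, Middlemarch 0, The Overstory 2.
Middlemarch is ranked last by the fewest voters, so Middlemarch wins.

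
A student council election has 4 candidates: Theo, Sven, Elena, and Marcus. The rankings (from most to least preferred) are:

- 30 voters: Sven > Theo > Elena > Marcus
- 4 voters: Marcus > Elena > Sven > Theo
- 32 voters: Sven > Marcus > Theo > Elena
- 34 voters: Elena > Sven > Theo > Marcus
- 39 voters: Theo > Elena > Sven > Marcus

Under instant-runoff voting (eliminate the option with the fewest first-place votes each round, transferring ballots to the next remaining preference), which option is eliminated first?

Marcus

Round 1: Theo 39, Sven 62, Elena 34, Marcus 4. Eliminate Marcus.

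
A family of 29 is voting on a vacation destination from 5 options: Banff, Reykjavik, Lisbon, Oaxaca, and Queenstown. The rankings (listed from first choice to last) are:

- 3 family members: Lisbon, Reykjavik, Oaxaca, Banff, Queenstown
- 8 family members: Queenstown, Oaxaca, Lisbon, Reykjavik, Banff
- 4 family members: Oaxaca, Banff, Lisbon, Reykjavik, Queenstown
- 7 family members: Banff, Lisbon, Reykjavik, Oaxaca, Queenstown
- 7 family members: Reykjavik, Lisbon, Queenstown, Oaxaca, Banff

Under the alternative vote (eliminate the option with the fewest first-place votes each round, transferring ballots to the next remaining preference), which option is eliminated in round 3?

Round 1: Banff 7, Reykjavik 7, Lisbon 3, Oaxaca 4, Queenstown 8. Eliminate Lisbon.
Round 2: Banff 7, Reykjavik 10, Oaxaca 4, Queenstown 8. Eliminate Oaxaca.
Round 3: Banff 11, Reykjavik 10, Queenstown 8. Eliminate Queenstown.

Queenstown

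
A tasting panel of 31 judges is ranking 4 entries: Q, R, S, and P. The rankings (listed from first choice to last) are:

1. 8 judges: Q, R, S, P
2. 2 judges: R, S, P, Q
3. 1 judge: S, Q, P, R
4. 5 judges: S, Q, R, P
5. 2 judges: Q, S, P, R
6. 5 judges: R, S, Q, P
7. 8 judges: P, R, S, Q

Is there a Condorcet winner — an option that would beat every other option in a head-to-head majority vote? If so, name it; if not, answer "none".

none

Checking pairwise contests:
S beats Q 21–10.
Q beats R 16–15.
R beats S 23–8.
Q beats P 21–10.
Every option loses at least one head-to-head, so there is no Condorcet winner.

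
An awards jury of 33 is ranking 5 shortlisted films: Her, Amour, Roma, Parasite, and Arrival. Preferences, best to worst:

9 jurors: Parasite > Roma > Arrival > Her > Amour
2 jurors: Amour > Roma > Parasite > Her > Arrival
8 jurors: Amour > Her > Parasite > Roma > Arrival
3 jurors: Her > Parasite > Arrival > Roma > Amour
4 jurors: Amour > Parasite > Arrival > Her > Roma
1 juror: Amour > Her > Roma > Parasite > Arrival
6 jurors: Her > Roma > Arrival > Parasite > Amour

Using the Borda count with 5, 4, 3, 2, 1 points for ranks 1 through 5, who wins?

Parasite

Her: 9·2 + 2·2 + 8·4 + 3·5 + 4·2 + 1·4 + 6·5 = 111
Amour: 9·1 + 2·5 + 8·5 + 3·1 + 4·5 + 1·5 + 6·1 = 93
Roma: 9·4 + 2·4 + 8·2 + 3·2 + 4·1 + 1·3 + 6·4 = 97
Parasite: 9·5 + 2·3 + 8·3 + 3·4 + 4·4 + 1·2 + 6·2 = 117
Arrival: 9·3 + 2·1 + 8·1 + 3·3 + 4·3 + 1·1 + 6·3 = 77
Parasite has the highest Borda score (117).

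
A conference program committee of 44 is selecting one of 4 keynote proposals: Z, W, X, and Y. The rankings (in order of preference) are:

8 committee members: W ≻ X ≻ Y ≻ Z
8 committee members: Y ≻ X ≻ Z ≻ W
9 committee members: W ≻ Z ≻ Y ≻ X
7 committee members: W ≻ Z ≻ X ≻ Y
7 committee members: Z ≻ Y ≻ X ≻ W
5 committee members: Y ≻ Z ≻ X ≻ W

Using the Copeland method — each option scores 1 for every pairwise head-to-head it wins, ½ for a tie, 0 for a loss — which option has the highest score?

Z: beats X and Y; loses to W → score 2.
W: beats Z, X, and Y → score 3.
X: loses to Z, W, and Y → score 0.
Y: beats X; loses to Z and W → score 1.
W has the best pairwise record.

W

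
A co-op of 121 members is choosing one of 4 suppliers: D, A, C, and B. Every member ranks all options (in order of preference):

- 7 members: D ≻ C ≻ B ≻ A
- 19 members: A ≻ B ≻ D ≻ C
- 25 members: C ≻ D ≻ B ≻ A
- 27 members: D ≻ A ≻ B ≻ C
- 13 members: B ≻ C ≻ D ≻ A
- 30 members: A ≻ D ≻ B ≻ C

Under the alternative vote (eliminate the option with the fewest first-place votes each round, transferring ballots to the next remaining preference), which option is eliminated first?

Round 1: D 34, A 49, C 25, B 13. Eliminate B.

B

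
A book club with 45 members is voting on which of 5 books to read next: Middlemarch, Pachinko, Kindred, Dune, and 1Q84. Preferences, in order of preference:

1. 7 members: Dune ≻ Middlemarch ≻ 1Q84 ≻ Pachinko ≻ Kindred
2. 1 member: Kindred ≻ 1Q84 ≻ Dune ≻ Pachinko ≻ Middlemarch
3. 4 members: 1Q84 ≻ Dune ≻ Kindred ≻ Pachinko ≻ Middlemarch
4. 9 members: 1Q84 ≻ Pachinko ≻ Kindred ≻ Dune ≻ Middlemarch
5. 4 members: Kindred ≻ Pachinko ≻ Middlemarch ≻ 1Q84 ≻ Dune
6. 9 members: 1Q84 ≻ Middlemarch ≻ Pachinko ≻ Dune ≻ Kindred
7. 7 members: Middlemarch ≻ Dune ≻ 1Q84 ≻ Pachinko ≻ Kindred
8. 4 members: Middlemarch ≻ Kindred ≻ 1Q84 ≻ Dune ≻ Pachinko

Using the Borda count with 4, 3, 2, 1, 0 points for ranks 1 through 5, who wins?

1Q84

Middlemarch: 7·3 + 1·0 + 4·0 + 9·0 + 4·2 + 9·3 + 7·4 + 4·4 = 100
Pachinko: 7·1 + 1·1 + 4·1 + 9·3 + 4·3 + 9·2 + 7·1 + 4·0 = 76
Kindred: 7·0 + 1·4 + 4·2 + 9·2 + 4·4 + 9·0 + 7·0 + 4·3 = 58
Dune: 7·4 + 1·2 + 4·3 + 9·1 + 4·0 + 9·1 + 7·3 + 4·1 = 85
1Q84: 7·2 + 1·3 + 4·4 + 9·4 + 4·1 + 9·4 + 7·2 + 4·2 = 131
1Q84 has the highest Borda score (131).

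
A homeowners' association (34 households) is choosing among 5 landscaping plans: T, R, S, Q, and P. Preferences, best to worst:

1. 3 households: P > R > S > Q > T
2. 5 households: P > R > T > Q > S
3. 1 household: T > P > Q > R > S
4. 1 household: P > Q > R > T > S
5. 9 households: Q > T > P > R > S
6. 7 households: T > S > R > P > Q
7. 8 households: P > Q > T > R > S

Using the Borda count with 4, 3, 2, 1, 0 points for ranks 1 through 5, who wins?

P

T: 3·0 + 5·2 + 1·4 + 1·1 + 9·3 + 7·4 + 8·2 = 86
R: 3·3 + 5·3 + 1·1 + 1·2 + 9·1 + 7·2 + 8·1 = 58
S: 3·2 + 5·0 + 1·0 + 1·0 + 9·0 + 7·3 + 8·0 = 27
Q: 3·1 + 5·1 + 1·2 + 1·3 + 9·4 + 7·0 + 8·3 = 73
P: 3·4 + 5·4 + 1·3 + 1·4 + 9·2 + 7·1 + 8·4 = 96
P has the highest Borda score (96).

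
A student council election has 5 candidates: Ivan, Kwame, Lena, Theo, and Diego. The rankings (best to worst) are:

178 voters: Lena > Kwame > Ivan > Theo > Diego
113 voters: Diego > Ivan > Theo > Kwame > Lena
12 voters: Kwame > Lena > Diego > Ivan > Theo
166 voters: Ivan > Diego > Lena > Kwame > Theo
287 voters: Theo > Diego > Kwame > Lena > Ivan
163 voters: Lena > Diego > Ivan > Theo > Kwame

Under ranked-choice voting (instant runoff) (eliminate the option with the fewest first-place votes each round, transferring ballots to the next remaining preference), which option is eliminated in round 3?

Round 1: Ivan 166, Kwame 12, Lena 341, Theo 287, Diego 113. Eliminate Kwame.
Round 2: Ivan 166, Lena 353, Theo 287, Diego 113. Eliminate Diego.
Round 3: Ivan 279, Lena 353, Theo 287. Eliminate Ivan.

Ivan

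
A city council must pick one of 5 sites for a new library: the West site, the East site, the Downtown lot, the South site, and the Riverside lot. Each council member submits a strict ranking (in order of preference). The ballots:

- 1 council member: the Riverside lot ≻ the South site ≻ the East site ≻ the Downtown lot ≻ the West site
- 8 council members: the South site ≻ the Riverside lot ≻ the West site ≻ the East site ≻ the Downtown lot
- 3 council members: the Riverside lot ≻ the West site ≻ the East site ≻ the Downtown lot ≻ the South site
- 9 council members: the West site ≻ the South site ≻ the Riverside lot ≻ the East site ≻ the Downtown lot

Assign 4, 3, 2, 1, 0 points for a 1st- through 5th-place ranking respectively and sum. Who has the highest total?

the West site: 1·0 + 8·2 + 3·3 + 9·4 = 61
the East site: 1·2 + 8·1 + 3·2 + 9·1 = 25
the Downtown lot: 1·1 + 8·0 + 3·1 + 9·0 = 4
the South site: 1·3 + 8·4 + 3·0 + 9·3 = 62
the Riverside lot: 1·4 + 8·3 + 3·4 + 9·2 = 58
the South site has the highest Borda score (62).

the South site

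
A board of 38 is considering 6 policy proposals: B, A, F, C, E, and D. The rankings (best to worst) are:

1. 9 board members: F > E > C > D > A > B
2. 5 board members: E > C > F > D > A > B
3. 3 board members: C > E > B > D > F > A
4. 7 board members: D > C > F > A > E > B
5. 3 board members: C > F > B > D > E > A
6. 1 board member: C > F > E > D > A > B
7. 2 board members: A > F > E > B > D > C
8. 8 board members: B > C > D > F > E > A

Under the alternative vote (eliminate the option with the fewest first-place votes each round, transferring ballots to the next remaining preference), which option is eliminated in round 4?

B

Round 1: B 8, A 2, F 9, C 7, E 5, D 7. Eliminate A.
Round 2: B 8, F 11, C 7, E 5, D 7. Eliminate E.
Round 3: B 8, F 11, C 12, D 7. Eliminate D.
Round 4: B 8, F 11, C 19. Eliminate B.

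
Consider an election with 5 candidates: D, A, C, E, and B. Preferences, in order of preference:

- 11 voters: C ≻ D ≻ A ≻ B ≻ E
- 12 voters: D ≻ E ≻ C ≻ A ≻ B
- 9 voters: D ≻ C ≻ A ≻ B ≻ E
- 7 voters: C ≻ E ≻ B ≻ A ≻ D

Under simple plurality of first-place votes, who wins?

First-place votes: D 21, A 0, C 18, E 0, B 0.
D has the most first-place votes.

D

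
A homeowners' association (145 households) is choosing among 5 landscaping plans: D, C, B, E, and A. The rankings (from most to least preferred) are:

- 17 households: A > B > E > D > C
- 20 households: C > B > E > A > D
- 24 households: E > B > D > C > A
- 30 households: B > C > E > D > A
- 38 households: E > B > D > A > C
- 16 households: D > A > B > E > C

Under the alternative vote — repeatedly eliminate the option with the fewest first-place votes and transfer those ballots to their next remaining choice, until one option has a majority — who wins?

Round 1: D 16, C 20, B 30, E 62, A 17. Eliminate D.
Round 2: C 20, B 30, E 62, A 33. Eliminate C.
Round 3: B 50, E 62, A 33. Eliminate A.
Round 4: B 83, E 62. B has a majority.

B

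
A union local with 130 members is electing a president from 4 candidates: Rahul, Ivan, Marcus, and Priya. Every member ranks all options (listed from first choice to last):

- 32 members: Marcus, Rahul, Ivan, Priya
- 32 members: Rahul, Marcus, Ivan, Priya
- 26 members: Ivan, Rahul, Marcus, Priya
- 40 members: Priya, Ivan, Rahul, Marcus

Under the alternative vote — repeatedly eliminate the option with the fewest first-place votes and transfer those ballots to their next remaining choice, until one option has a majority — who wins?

Round 1: Rahul 32, Ivan 26, Marcus 32, Priya 40. Eliminate Ivan.
Round 2: Rahul 58, Marcus 32, Priya 40. Eliminate Marcus.
Round 3: Rahul 90, Priya 40. Rahul has a majority.

Rahul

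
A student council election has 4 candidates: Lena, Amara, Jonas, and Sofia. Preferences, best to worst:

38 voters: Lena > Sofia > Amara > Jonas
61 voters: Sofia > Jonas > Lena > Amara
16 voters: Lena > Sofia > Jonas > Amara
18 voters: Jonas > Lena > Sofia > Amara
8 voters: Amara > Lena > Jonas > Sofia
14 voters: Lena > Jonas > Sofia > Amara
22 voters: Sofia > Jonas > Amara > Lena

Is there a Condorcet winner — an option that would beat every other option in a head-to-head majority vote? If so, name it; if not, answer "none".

Checking pairwise contests:
Jonas beats Lena 101–76.
Lena beats Amara 147–30.
Sofia beats Jonas 137–40.
Lena beats Sofia 94–83.
Every option loses at least one head-to-head, so there is no Condorcet winner.

none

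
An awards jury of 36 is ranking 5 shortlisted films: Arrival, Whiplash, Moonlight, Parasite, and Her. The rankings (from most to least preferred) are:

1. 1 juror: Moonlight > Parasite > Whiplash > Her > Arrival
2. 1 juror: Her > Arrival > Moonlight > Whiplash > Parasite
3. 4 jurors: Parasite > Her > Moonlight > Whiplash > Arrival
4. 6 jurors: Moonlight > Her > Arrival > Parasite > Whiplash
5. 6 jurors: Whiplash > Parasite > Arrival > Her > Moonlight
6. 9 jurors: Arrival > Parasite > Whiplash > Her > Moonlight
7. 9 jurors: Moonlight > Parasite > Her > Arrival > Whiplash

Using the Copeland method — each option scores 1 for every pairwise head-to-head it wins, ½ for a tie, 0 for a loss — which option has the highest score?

Arrival: beats Whiplash; loses to Moonlight, Parasite, and Her → score 1.
Whiplash: loses to Arrival, Moonlight, Parasite, and Her → score 0.
Moonlight: beats Arrival and Whiplash; loses to Parasite and Her → score 2.
Parasite: beats Arrival, Whiplash, Moonlight, and Her → score 4.
Her: beats Arrival, Whiplash, and Moonlight; loses to Parasite → score 3.
Parasite has the best pairwise record.

Parasite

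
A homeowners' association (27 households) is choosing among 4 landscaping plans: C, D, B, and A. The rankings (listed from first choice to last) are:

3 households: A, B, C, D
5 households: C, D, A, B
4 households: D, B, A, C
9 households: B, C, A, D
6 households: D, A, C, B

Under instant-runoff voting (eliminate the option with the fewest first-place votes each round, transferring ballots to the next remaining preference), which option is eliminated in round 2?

C

Round 1: C 5, D 10, B 9, A 3. Eliminate A.
Round 2: C 5, D 10, B 12. Eliminate C.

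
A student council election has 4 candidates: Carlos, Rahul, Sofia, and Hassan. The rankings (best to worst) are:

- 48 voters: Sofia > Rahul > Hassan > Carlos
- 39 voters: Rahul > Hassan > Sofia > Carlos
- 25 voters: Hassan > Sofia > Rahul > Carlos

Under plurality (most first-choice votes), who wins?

Sofia

First-place votes: Carlos 0, Rahul 39, Sofia 48, Hassan 25.
Sofia has the most first-place votes.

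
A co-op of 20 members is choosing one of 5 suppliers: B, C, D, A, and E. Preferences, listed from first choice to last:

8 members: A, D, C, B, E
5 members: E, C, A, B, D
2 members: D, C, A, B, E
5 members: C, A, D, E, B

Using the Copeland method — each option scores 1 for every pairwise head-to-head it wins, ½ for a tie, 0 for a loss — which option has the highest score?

B: ties E; loses to C, D, and A → score 0.5.
C: beats B, A, and E; ties D → score 3.5.
D: beats B and E; ties C; loses to A → score 2.5.
A: beats B, D, and E; loses to C → score 3.
E: ties B; loses to C, D, and A → score 0.5.
C has the best pairwise record.

C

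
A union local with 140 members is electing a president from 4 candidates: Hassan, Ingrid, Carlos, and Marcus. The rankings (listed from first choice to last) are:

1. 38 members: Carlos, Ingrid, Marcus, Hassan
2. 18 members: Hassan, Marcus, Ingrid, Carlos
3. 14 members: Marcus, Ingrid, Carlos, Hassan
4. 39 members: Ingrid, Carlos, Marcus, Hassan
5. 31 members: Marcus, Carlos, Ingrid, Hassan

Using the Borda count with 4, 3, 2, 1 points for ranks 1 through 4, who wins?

Hassan: 38·1 + 18·4 + 14·1 + 39·1 + 31·1 = 194
Ingrid: 38·3 + 18·2 + 14·3 + 39·4 + 31·2 = 410
Carlos: 38·4 + 18·1 + 14·2 + 39·3 + 31·3 = 408
Marcus: 38·2 + 18·3 + 14·4 + 39·2 + 31·4 = 388
Ingrid has the highest Borda score (410).

Ingrid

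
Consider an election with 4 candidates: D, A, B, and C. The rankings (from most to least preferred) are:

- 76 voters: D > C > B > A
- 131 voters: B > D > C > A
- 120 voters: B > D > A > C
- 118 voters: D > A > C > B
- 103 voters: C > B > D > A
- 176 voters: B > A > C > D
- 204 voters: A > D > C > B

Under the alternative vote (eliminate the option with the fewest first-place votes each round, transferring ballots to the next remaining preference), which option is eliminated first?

C

Round 1: D 194, A 204, B 427, C 103. Eliminate C.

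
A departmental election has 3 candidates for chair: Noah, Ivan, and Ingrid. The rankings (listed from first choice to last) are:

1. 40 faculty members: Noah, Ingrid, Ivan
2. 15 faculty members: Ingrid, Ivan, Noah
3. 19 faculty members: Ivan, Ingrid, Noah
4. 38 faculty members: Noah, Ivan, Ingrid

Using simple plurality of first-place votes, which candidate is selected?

First-place votes: Noah 78, Ivan 19, Ingrid 15.
Noah has the most first-place votes.

Noah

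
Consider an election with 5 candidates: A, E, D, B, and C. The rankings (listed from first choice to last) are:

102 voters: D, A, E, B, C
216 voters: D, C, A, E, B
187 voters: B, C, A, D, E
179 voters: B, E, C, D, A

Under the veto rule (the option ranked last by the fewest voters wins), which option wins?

D

Last-place votes: A 179, E 187, D 0, B 216, C 102.
D is ranked last by the fewest voters, so D wins.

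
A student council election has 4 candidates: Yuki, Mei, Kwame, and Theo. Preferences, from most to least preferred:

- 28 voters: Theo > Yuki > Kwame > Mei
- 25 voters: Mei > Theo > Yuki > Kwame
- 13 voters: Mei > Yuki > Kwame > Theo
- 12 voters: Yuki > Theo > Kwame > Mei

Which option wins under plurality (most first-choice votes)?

First-place votes: Yuki 12, Mei 38, Kwame 0, Theo 28.
Mei has the most first-place votes.

Mei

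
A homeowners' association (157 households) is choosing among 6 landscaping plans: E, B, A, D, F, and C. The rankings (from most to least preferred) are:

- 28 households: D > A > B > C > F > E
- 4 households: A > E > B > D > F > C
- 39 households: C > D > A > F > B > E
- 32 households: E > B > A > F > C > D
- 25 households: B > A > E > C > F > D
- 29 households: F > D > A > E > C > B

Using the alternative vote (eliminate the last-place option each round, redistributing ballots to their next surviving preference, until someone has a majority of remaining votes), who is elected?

Round 1: E 32, B 25, A 4, D 28, F 29, C 39. Eliminate A.
Round 2: E 36, B 25, D 28, F 29, C 39. Eliminate B.
Round 3: E 61, D 28, F 29, C 39. Eliminate D.
Round 4: E 61, F 29, C 67. Eliminate F.
Round 5: E 90, C 67. E has a majority.

E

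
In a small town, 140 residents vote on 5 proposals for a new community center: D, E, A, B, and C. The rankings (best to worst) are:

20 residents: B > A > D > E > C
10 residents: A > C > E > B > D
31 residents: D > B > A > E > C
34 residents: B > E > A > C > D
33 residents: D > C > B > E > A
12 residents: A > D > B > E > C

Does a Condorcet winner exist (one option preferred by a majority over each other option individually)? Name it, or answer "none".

none

Checking pairwise contests:
A beats D 76–64.
D beats E 96–44.
B beats A 118–22.
D beats B 76–64.
D beats C 96–44.
Every option loses at least one head-to-head, so there is no Condorcet winner.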